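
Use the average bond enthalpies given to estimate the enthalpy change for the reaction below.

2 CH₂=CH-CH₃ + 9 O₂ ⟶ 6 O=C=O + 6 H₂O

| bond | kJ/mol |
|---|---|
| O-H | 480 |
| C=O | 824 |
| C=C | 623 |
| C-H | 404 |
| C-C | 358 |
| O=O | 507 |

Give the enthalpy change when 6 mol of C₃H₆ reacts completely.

ΔH = −12825 kJ

Bonds broken (reactants):
  C-C: 2 × 358 = 716
  C-H: 12 × 404 = 4848
  C=C: 2 × 623 = 1246
  O=O: 9 × 507 = 4563
  Σ(broken) = 11373 kJ
Bonds formed (products):
  C=O: 12 × 824 = 9888
  O-H: 12 × 480 = 5760
  Σ(formed) = 15648 kJ
ΔH = Σ(broken) − Σ(formed) = 11373 − 15648 = −4275 kJ
For 3× the reaction as written: 3 × (−4275) = −12825 kJ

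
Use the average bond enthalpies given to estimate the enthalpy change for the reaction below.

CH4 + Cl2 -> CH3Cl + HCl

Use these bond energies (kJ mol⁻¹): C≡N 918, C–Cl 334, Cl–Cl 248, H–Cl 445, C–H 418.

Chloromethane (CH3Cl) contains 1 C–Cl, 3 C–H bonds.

ΔH ≈ −113 kJ

Bonds broken (reactants):
  C–H: 4 × 418 = 1672
  Cl–Cl: 1 × 248 = 248
  Σ(broken) = 1920 kJ
Bonds formed (products):
  C–Cl: 1 × 334 = 334
  C–H: 3 × 418 = 1254
  H–Cl: 1 × 445 = 445
  Σ(formed) = 2033 kJ
ΔH = Σ(broken) − Σ(formed) = 1920 − 2033 = −113 kJ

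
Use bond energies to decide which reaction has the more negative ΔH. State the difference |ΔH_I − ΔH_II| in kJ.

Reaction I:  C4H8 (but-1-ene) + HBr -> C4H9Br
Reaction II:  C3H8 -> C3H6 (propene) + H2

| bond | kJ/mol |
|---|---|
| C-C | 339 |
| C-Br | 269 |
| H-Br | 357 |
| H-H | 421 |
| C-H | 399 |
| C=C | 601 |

Reaction I, by 164 kJ

Reaction I:
  Bonds broken (reactants):
    C-C: 2 × 339 = 678
    C-H: 8 × 399 = 3192
    C=C: 1 × 601 = 601
    H-Br: 1 × 357 = 357
    Σ(broken) = 4828 kJ
  Bonds formed (products):
    C-Br: 1 × 269 = 269
    C-C: 3 × 339 = 1017
    C-H: 9 × 399 = 3591
    Σ(formed) = 4877 kJ
  ΔH_I = 4828 − 4877 = −49 kJ
Reaction II:
  Bonds broken (reactants):
    C-C: 2 × 339 = 678
    C-H: 8 × 399 = 3192
    Σ(broken) = 3870 kJ
  Bonds formed (products):
    C-C: 1 × 339 = 339
    C-H: 6 × 399 = 2394
    C=C: 1 × 601 = 601
    H-H: 1 × 421 = 421
    Σ(formed) = 3755 kJ
  ΔH_II = 3870 − 3755 = +115 kJ
ΔH_I − ΔH_II = −164 kJ, so reaction I has the more negative ΔH; |ΔH_I − ΔH_II| = 164 kJ.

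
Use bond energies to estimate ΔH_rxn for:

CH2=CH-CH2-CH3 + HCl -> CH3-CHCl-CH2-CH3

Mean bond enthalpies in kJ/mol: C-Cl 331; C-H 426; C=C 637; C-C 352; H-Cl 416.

Bonds broken (reactants):
  C-C: 2 × 352 = 704
  C-H: 8 × 426 = 3408
  C=C: 1 × 637 = 637
  H-Cl: 1 × 416 = 416
  Σ(broken) = 5165 kJ
Bonds formed (products):
  C-C: 3 × 352 = 1056
  C-Cl: 1 × 331 = 331
  C-H: 9 × 426 = 3834
  Σ(formed) = 5221 kJ
ΔH = Σ(broken) − Σ(formed) = 5165 − 5221 = −56 kJ

ΔH ≈ −56 kJ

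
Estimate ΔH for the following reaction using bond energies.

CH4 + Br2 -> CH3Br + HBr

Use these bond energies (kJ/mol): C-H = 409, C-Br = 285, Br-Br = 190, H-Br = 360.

ΔH ≈ −46 kJ

Bonds broken (reactants):
  Br-Br: 1 × 190 = 190
  C-H: 4 × 409 = 1636
  Σ(broken) = 1826 kJ
Bonds formed (products):
  C-Br: 1 × 285 = 285
  C-H: 3 × 409 = 1227
  H-Br: 1 × 360 = 360
  Σ(formed) = 1872 kJ
ΔH = Σ(broken) − Σ(formed) = 1826 − 1872 = −46 kJ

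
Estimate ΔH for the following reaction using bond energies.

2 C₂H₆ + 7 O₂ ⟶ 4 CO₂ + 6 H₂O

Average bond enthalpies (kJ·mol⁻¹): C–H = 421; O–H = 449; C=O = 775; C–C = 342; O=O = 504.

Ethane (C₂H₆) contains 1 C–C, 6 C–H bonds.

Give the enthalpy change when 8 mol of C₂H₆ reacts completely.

Bonds broken (reactants):
  C–C: 2 × 342 = 684
  C–H: 12 × 421 = 5052
  O=O: 7 × 504 = 3528
  Σ(broken) = 9264 kJ
Bonds formed (products):
  C=O: 8 × 775 = 6200
  O–H: 12 × 449 = 5388
  Σ(formed) = 11588 kJ
ΔH = Σ(broken) − Σ(formed) = 9264 − 11588 = −2324 kJ
For 4× the reaction as written: 4 × (−2324) = −9296 kJ

ΔH = −9296 kJ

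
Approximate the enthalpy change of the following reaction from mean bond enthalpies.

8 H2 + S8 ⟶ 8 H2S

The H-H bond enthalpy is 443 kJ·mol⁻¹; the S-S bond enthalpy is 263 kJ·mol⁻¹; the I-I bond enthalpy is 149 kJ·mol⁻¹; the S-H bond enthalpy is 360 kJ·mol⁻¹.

Bonds broken (reactants):
  H-H: 8 × 443 = 3544
  S-S: 8 × 263 = 2104
  Σ(broken) = 5648 kJ
Bonds formed (products):
  S-H: 16 × 360 = 5760
  Σ(formed) = 5760 kJ
ΔH = Σ(broken) − Σ(formed) = 5648 − 5760 = −112 kJ

ΔH ≈ −112 kJ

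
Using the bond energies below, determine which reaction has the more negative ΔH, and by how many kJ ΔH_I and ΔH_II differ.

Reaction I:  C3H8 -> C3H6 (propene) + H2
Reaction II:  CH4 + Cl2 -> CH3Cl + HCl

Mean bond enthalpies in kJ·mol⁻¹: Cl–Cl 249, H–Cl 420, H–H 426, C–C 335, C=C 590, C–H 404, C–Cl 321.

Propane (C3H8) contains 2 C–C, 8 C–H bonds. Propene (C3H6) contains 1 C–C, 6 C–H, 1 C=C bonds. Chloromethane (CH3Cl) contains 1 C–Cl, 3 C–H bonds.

Reaction II, by 215 kJ

Reaction I:
  Bonds broken (reactants):
    C–C: 2 × 335 = 670
    C–H: 8 × 404 = 3232
    Σ(broken) = 3902 kJ
  Bonds formed (products):
    C–C: 1 × 335 = 335
    C–H: 6 × 404 = 2424
    C=C: 1 × 590 = 590
    H–H: 1 × 426 = 426
    Σ(formed) = 3775 kJ
  ΔH_I = 3902 − 3775 = +127 kJ
Reaction II:
  Bonds broken (reactants):
    C–H: 4 × 404 = 1616
    Cl–Cl: 1 × 249 = 249
    Σ(broken) = 1865 kJ
  Bonds formed (products):
    C–Cl: 1 × 321 = 321
    C–H: 3 × 404 = 1212
    H–Cl: 1 × 420 = 420
    Σ(formed) = 1953 kJ
  ΔH_II = 1865 − 1953 = −88 kJ
ΔH_I − ΔH_II = +215 kJ, so reaction II has the more negative ΔH; |ΔH_I − ΔH_II| = 215 kJ.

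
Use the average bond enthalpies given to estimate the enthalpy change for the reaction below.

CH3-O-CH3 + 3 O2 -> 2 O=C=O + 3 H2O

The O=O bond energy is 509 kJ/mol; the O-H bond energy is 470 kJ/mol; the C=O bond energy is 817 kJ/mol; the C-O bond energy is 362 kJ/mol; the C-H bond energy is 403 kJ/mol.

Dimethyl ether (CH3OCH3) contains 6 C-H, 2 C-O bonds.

ΔH ≈ −1419 kJ

Bonds broken (reactants):
  C-H: 6 × 403 = 2418
  C-O: 2 × 362 = 724
  O=O: 3 × 509 = 1527
  Σ(broken) = 4669 kJ
Bonds formed (products):
  C=O: 4 × 817 = 3268
  O-H: 6 × 470 = 2820
  Σ(formed) = 6088 kJ
ΔH = Σ(broken) − Σ(formed) = 4669 − 6088 = −1419 kJ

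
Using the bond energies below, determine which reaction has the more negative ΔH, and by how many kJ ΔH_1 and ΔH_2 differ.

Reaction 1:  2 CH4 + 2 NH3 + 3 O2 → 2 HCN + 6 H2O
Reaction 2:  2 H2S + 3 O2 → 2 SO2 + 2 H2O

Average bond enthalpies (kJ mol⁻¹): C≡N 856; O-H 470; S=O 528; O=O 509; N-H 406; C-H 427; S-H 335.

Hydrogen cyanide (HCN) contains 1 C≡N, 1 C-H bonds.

Reaction 1:
  Bonds broken (reactants):
    C-H: 8 × 427 = 3416
    N-H: 6 × 406 = 2436
    O=O: 3 × 509 = 1527
    Σ(broken) = 7379 kJ
  Bonds formed (products):
    C≡N: 2 × 856 = 1712
    C-H: 2 × 427 = 854
    O-H: 12 × 470 = 5640
    Σ(formed) = 8206 kJ
  ΔH_1 = 7379 − 8206 = −827 kJ
Reaction 2:
  Bonds broken (reactants):
    O=O: 3 × 509 = 1527
    S-H: 4 × 335 = 1340
    Σ(broken) = 2867 kJ
  Bonds formed (products):
    O-H: 4 × 470 = 1880
    S=O: 4 × 528 = 2112
    Σ(formed) = 3992 kJ
  ΔH_2 = 2867 − 3992 = −1125 kJ
ΔH_1 − ΔH_2 = +298 kJ, so reaction 2 has the more negative ΔH; |ΔH_1 − ΔH_2| = 298 kJ.

Reaction 2, by 298 kJ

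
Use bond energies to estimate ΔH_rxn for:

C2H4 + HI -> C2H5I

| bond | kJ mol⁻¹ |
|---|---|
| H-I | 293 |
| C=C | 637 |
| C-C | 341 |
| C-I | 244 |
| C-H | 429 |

Bonds broken (reactants):
  C-H: 4 × 429 = 1716
  C=C: 1 × 637 = 637
  H-I: 1 × 293 = 293
  Σ(broken) = 2646 kJ
Bonds formed (products):
  C-C: 1 × 341 = 341
  C-H: 5 × 429 = 2145
  C-I: 1 × 244 = 244
  Σ(formed) = 2730 kJ
ΔH = Σ(broken) − Σ(formed) = 2646 − 2730 = −84 kJ

ΔH ≈ −84 kJ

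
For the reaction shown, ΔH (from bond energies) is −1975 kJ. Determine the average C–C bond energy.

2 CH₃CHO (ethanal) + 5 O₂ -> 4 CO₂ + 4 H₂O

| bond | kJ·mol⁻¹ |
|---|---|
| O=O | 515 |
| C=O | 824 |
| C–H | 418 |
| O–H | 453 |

D(C–C) ≈ 337 kJ/mol

Let D be the C–C bond energy.
Σ(broken) = 2×D + 8×418 + 2×824 + 5×515 = 7567 + 2D
Σ(formed) = 8×824 + 8×453 = 10216
ΔH = Σ(broken) − Σ(formed) = (7567 + 2D) − (10216) = −2649 + 2D
Setting this equal to −1975 kJ gives 2D = 674, so D = 337 kJ/mol.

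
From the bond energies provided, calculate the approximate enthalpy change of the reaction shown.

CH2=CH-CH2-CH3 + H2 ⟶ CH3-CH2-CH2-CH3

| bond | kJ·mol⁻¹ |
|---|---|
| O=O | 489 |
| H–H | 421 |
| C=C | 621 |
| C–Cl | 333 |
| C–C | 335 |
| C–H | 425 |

Bonds broken (reactants):
  C–C: 2 × 335 = 670
  C–H: 8 × 425 = 3400
  C=C: 1 × 621 = 621
  H–H: 1 × 421 = 421
  Σ(broken) = 5112 kJ
Bonds formed (products):
  C–C: 3 × 335 = 1005
  C–H: 10 × 425 = 4250
  Σ(formed) = 5255 kJ
ΔH = Σ(broken) − Σ(formed) = 5112 − 5255 = −143 kJ

ΔH ≈ −143 kJ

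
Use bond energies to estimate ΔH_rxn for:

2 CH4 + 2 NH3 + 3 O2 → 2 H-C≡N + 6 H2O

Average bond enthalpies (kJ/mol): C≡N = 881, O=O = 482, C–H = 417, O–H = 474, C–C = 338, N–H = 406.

ΔH ≈ −1066 kJ

Bonds broken (reactants):
  C–H: 8 × 417 = 3336
  N–H: 6 × 406 = 2436
  O=O: 3 × 482 = 1446
  Σ(broken) = 7218 kJ
Bonds formed (products):
  C≡N: 2 × 881 = 1762
  C–H: 2 × 417 = 834
  O–H: 12 × 474 = 5688
  Σ(formed) = 8284 kJ
ΔH = Σ(broken) − Σ(formed) = 7218 − 8284 = −1066 kJ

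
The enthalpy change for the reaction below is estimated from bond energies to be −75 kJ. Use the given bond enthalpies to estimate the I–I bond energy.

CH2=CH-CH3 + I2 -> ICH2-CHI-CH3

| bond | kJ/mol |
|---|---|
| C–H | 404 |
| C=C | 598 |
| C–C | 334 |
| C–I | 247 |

Let D be the I–I bond energy.
Σ(broken) = 1×334 + 6×404 + 1×598 + 1×D = 3356 + D
Σ(formed) = 2×334 + 6×404 + 2×247 = 3586
ΔH = Σ(broken) − Σ(formed) = (3356 + D) − (3586) = −230 + D
Setting this equal to −75 kJ gives D = 155 kJ/mol.

D(I–I) ≈ 155 kJ/mol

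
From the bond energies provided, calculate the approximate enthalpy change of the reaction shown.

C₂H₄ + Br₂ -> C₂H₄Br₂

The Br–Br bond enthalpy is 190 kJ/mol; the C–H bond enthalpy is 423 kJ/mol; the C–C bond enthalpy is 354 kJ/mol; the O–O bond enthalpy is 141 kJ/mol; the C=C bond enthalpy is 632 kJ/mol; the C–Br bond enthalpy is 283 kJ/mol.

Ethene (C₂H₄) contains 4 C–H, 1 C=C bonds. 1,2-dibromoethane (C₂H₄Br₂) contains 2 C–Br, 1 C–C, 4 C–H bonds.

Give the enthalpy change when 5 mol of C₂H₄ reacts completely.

Bonds broken (reactants):
  Br–Br: 1 × 190 = 190
  C–H: 4 × 423 = 1692
  C=C: 1 × 632 = 632
  Σ(broken) = 2514 kJ
Bonds formed (products):
  C–Br: 2 × 283 = 566
  C–C: 1 × 354 = 354
  C–H: 4 × 423 = 1692
  Σ(formed) = 2612 kJ
ΔH = Σ(broken) − Σ(formed) = 2514 − 2612 = −98 kJ
For 5× the reaction as written: 5 × (−98) = −490 kJ

ΔH = −490 kJ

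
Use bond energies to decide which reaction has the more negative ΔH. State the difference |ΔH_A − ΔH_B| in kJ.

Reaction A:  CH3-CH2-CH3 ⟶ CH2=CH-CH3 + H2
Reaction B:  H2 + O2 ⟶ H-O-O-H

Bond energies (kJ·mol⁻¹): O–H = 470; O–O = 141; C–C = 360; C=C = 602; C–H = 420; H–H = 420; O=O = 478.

Reaction A:
  Bonds broken (reactants):
    C–C: 2 × 360 = 720
    C–H: 8 × 420 = 3360
    Σ(broken) = 4080 kJ
  Bonds formed (products):
    C–C: 1 × 360 = 360
    C–H: 6 × 420 = 2520
    C=C: 1 × 602 = 602
    H–H: 1 × 420 = 420
    Σ(formed) = 3902 kJ
  ΔH_A = 4080 − 3902 = +178 kJ
Reaction B:
  Bonds broken (reactants):
    H–H: 1 × 420 = 420
    O=O: 1 × 478 = 478
    Σ(broken) = 898 kJ
  Bonds formed (products):
    O–H: 2 × 470 = 940
    O–O: 1 × 141 = 141
    Σ(formed) = 1081 kJ
  ΔH_B = 898 − 1081 = −183 kJ
ΔH_A − ΔH_B = +361 kJ, so reaction B has the more negative ΔH; |ΔH_A − ΔH_B| = 361 kJ.

Reaction B, by 361 kJ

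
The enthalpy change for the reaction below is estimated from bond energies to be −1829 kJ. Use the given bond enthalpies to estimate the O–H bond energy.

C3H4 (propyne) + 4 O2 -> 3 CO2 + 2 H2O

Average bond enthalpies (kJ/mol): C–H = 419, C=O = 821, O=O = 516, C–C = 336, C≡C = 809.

D(O–H) ≈ 447 kJ/mol

Let D be the O–H bond energy.
Σ(broken) = 1×809 + 1×336 + 4×419 + 4×516 = 4885
Σ(formed) = 6×821 + 4×D = 4926 + 4D
ΔH = Σ(broken) − Σ(formed) = (4885) − (4926 + 4D) = −41 − 4D
Setting this equal to −1829 kJ gives 4D = 1788, so D = 447 kJ/mol.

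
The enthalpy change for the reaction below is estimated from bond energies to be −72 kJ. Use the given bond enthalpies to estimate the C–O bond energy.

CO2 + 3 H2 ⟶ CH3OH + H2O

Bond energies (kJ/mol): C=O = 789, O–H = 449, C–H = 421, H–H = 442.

D(C–O) ≈ 366 kJ/mol

Let D be the C–O bond energy.
Σ(broken) = 2×789 + 3×442 = 2904
Σ(formed) = 3×421 + 1×D + 3×449 = 2610 + D
ΔH = Σ(broken) − Σ(formed) = (2904) − (2610 + D) = +294 − D
Setting this equal to −72 kJ gives D = 366 kJ/mol.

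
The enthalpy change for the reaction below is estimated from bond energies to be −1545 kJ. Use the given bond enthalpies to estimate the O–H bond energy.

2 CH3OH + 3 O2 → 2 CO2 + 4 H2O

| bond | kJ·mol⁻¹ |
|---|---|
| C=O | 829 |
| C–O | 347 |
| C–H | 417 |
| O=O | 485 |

Let D be the O–H bond energy.
Σ(broken) = 6×417 + 2×347 + 2×D + 3×485 = 4651 + 2D
Σ(formed) = 4×829 + 8×D = 3316 + 8D
ΔH = Σ(broken) − Σ(formed) = (4651 + 2D) − (3316 + 8D) = +1335 − 6D
Setting this equal to −1545 kJ gives 6D = 2880, so D = 480 kJ/mol.

D(O–H) ≈ 480 kJ/mol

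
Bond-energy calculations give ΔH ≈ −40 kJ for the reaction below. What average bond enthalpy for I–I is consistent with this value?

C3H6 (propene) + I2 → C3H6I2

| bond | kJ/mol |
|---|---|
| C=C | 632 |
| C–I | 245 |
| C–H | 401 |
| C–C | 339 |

D(I–I) ≈ 157 kJ/mol

Let D be the I–I bond energy.
Σ(broken) = 1×339 + 6×401 + 1×632 + 1×D = 3377 + D
Σ(formed) = 2×339 + 6×401 + 2×245 = 3574
ΔH = Σ(broken) − Σ(formed) = (3377 + D) − (3574) = −197 + D
Setting this equal to −40 kJ gives D = 157 kJ/mol.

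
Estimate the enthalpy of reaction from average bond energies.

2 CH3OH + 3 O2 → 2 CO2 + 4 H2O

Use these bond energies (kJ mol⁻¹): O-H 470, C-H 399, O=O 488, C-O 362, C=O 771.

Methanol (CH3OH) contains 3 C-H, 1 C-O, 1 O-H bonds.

ΔH ≈ −1322 kJ

Bonds broken (reactants):
  C-H: 6 × 399 = 2394
  C-O: 2 × 362 = 724
  O-H: 2 × 470 = 940
  O=O: 3 × 488 = 1464
  Σ(broken) = 5522 kJ
Bonds formed (products):
  C=O: 4 × 771 = 3084
  O-H: 8 × 470 = 3760
  Σ(formed) = 6844 kJ
ΔH = Σ(broken) − Σ(formed) = 5522 − 6844 = −1322 kJ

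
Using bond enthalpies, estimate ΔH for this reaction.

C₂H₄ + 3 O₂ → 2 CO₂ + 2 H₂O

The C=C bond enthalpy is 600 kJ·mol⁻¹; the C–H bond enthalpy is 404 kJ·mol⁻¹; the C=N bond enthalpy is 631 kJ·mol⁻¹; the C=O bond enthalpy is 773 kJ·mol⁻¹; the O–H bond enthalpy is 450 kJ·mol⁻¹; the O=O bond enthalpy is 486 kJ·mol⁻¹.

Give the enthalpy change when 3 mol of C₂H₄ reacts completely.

ΔH = −3654 kJ

Bonds broken (reactants):
  C–H: 4 × 404 = 1616
  C=C: 1 × 600 = 600
  O=O: 3 × 486 = 1458
  Σ(broken) = 3674 kJ
Bonds formed (products):
  C=O: 4 × 773 = 3092
  O–H: 4 × 450 = 1800
  Σ(formed) = 4892 kJ
ΔH = Σ(broken) − Σ(formed) = 3674 − 4892 = −1218 kJ
For 3× the reaction as written: 3 × (−1218) = −3654 kJ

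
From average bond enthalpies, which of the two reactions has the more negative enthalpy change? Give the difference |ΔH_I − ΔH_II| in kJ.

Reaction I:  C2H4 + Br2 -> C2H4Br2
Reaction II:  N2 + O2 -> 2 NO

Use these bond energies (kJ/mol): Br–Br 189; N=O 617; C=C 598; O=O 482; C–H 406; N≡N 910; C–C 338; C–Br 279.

Reaction I, by 267 kJ

Reaction I:
  Bonds broken (reactants):
    Br–Br: 1 × 189 = 189
    C–H: 4 × 406 = 1624
    C=C: 1 × 598 = 598
    Σ(broken) = 2411 kJ
  Bonds formed (products):
    C–Br: 2 × 279 = 558
    C–C: 1 × 338 = 338
    C–H: 4 × 406 = 1624
    Σ(formed) = 2520 kJ
  ΔH_I = 2411 − 2520 = −109 kJ
Reaction II:
  Bonds broken (reactants):
    N≡N: 1 × 910 = 910
    O=O: 1 × 482 = 482
    Σ(broken) = 1392 kJ
  Bonds formed (products):
    N=O: 2 × 617 = 1234
    Σ(formed) = 1234 kJ
  ΔH_II = 1392 − 1234 = +158 kJ
ΔH_I − ΔH_II = −267 kJ, so reaction I has the more negative ΔH; |ΔH_I − ΔH_II| = 267 kJ.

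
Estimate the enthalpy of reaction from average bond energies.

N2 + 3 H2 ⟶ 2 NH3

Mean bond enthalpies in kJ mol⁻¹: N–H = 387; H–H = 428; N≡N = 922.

Bonds broken (reactants):
  H–H: 3 × 428 = 1284
  N≡N: 1 × 922 = 922
  Σ(broken) = 2206 kJ
Bonds formed (products):
  N–H: 6 × 387 = 2322
  Σ(formed) = 2322 kJ
ΔH = Σ(broken) − Σ(formed) = 2206 − 2322 = −116 kJ

ΔH ≈ −116 kJ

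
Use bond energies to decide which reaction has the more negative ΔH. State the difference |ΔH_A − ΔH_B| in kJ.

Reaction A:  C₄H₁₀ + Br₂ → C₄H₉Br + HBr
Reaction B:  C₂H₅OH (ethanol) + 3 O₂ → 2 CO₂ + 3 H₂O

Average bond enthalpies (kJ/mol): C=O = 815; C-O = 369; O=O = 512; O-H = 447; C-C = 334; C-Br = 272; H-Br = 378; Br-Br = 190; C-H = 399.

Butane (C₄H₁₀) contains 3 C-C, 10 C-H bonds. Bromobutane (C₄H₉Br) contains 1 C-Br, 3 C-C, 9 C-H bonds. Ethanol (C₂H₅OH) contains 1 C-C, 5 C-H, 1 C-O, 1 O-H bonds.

Reaction B, by 1200 kJ

Reaction A:
  Bonds broken (reactants):
    Br-Br: 1 × 190 = 190
    C-C: 3 × 334 = 1002
    C-H: 10 × 399 = 3990
    Σ(broken) = 5182 kJ
  Bonds formed (products):
    C-Br: 1 × 272 = 272
    C-C: 3 × 334 = 1002
    C-H: 9 × 399 = 3591
    H-Br: 1 × 378 = 378
    Σ(formed) = 5243 kJ
  ΔH_A = 5182 − 5243 = −61 kJ
Reaction B:
  Bonds broken (reactants):
    C-C: 1 × 334 = 334
    C-H: 5 × 399 = 1995
    C-O: 1 × 369 = 369
    O-H: 1 × 447 = 447
    O=O: 3 × 512 = 1536
    Σ(broken) = 4681 kJ
  Bonds formed (products):
    C=O: 4 × 815 = 3260
    O-H: 6 × 447 = 2682
    Σ(formed) = 5942 kJ
  ΔH_B = 4681 − 5942 = −1261 kJ
ΔH_A − ΔH_B = +1200 kJ, so reaction B has the more negative ΔH; |ΔH_A − ΔH_B| = 1200 kJ.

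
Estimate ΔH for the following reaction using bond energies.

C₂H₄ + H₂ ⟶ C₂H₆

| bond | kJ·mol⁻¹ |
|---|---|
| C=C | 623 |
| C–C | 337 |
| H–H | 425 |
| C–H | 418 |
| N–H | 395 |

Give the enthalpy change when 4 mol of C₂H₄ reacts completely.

Bonds broken (reactants):
  C–H: 4 × 418 = 1672
  C=C: 1 × 623 = 623
  H–H: 1 × 425 = 425
  Σ(broken) = 2720 kJ
Bonds formed (products):
  C–C: 1 × 337 = 337
  C–H: 6 × 418 = 2508
  Σ(formed) = 2845 kJ
ΔH = Σ(broken) − Σ(formed) = 2720 − 2845 = −125 kJ
For 4× the reaction as written: 4 × (−125) = −500 kJ

ΔH = −500 kJ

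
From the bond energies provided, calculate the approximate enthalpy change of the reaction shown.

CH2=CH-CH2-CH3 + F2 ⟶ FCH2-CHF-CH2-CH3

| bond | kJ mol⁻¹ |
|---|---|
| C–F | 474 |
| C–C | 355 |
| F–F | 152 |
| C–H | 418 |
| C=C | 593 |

Bonds broken (reactants):
  C–C: 2 × 355 = 710
  C–H: 8 × 418 = 3344
  C=C: 1 × 593 = 593
  F–F: 1 × 152 = 152
  Σ(broken) = 4799 kJ
Bonds formed (products):
  C–C: 3 × 355 = 1065
  C–F: 2 × 474 = 948
  C–H: 8 × 418 = 3344
  Σ(formed) = 5357 kJ
ΔH = Σ(broken) − Σ(formed) = 4799 − 5357 = −558 kJ

ΔH ≈ −558 kJ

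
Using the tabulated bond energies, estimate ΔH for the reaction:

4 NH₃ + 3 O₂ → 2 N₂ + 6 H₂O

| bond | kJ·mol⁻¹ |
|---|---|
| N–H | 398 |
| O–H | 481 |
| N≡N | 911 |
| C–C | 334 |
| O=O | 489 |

ΔH ≈ −1351 kJ

Bonds broken (reactants):
  N–H: 12 × 398 = 4776
  O=O: 3 × 489 = 1467
  Σ(broken) = 6243 kJ
Bonds formed (products):
  N≡N: 2 × 911 = 1822
  O–H: 12 × 481 = 5772
  Σ(formed) = 7594 kJ
ΔH = Σ(broken) − Σ(formed) = 6243 − 7594 = −1351 kJ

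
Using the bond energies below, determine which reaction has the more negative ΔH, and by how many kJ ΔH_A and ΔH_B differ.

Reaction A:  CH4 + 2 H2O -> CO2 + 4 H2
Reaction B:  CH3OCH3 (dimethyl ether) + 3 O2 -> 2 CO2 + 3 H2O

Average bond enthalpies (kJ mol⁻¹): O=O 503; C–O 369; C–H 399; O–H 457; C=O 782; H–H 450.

Reaction A:
  Bonds broken (reactants):
    C–H: 4 × 399 = 1596
    O–H: 4 × 457 = 1828
    Σ(broken) = 3424 kJ
  Bonds formed (products):
    C=O: 2 × 782 = 1564
    H–H: 4 × 450 = 1800
    Σ(formed) = 3364 kJ
  ΔH_A = 3424 − 3364 = +60 kJ
Reaction B:
  Bonds broken (reactants):
    C–H: 6 × 399 = 2394
    C–O: 2 × 369 = 738
    O=O: 3 × 503 = 1509
    Σ(broken) = 4641 kJ
  Bonds formed (products):
    C=O: 4 × 782 = 3128
    O–H: 6 × 457 = 2742
    Σ(formed) = 5870 kJ
  ΔH_B = 4641 − 5870 = −1229 kJ
ΔH_A − ΔH_B = +1289 kJ, so reaction B has the more negative ΔH; |ΔH_A − ΔH_B| = 1289 kJ.

Reaction B, by 1289 kJ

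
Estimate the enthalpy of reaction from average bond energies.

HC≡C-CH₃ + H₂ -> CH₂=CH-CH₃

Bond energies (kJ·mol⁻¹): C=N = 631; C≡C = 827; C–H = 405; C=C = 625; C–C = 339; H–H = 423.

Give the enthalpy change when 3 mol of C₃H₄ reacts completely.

Bonds broken (reactants):
  C≡C: 1 × 827 = 827
  C–C: 1 × 339 = 339
  C–H: 4 × 405 = 1620
  H–H: 1 × 423 = 423
  Σ(broken) = 3209 kJ
Bonds formed (products):
  C–C: 1 × 339 = 339
  C–H: 6 × 405 = 2430
  C=C: 1 × 625 = 625
  Σ(formed) = 3394 kJ
ΔH = Σ(broken) − Σ(formed) = 3209 − 3394 = −185 kJ
For 3× the reaction as written: 3 × (−185) = −555 kJ

ΔH = −555 kJ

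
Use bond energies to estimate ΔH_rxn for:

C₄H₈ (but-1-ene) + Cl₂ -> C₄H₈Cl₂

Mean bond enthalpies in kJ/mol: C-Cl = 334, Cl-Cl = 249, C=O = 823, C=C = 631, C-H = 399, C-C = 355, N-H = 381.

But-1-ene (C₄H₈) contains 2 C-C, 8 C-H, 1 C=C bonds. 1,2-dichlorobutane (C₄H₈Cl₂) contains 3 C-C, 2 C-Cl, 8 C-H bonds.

Bonds broken (reactants):
  C-C: 2 × 355 = 710
  C-H: 8 × 399 = 3192
  C=C: 1 × 631 = 631
  Cl-Cl: 1 × 249 = 249
  Σ(broken) = 4782 kJ
Bonds formed (products):
  C-C: 3 × 355 = 1065
  C-Cl: 2 × 334 = 668
  C-H: 8 × 399 = 3192
  Σ(formed) = 4925 kJ
ΔH = Σ(broken) − Σ(formed) = 4782 − 4925 = −143 kJ

ΔH ≈ −143 kJ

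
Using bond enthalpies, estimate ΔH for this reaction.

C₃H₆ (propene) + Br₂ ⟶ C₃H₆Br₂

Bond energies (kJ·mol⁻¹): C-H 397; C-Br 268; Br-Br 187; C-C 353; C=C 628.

ΔH ≈ −74 kJ

Bonds broken (reactants):
  Br-Br: 1 × 187 = 187
  C-C: 1 × 353 = 353
  C-H: 6 × 397 = 2382
  C=C: 1 × 628 = 628
  Σ(broken) = 3550 kJ
Bonds formed (products):
  C-Br: 2 × 268 = 536
  C-C: 2 × 353 = 706
  C-H: 6 × 397 = 2382
  Σ(formed) = 3624 kJ
ΔH = Σ(broken) − Σ(formed) = 3550 − 3624 = −74 kJ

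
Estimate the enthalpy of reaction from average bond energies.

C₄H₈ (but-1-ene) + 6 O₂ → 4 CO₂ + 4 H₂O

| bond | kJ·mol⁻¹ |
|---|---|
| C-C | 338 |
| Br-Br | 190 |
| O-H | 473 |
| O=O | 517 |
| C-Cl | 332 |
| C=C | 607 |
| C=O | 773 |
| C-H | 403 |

Bonds broken (reactants):
  C-C: 2 × 338 = 676
  C-H: 8 × 403 = 3224
  C=C: 1 × 607 = 607
  O=O: 6 × 517 = 3102
  Σ(broken) = 7609 kJ
Bonds formed (products):
  C=O: 8 × 773 = 6184
  O-H: 8 × 473 = 3784
  Σ(formed) = 9968 kJ
ΔH = Σ(broken) − Σ(formed) = 7609 − 9968 = −2359 kJ

ΔH ≈ −2359 kJ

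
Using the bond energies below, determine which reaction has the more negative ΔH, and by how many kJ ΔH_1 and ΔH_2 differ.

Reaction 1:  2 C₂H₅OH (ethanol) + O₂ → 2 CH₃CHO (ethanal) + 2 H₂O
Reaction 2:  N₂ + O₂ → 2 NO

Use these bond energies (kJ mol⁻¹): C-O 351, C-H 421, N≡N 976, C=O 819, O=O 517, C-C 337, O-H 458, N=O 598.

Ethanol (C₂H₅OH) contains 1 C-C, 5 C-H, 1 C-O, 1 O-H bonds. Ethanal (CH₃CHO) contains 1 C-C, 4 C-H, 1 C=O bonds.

Reaction 1:
  Bonds broken (reactants):
    C-C: 2 × 337 = 674
    C-H: 10 × 421 = 4210
    C-O: 2 × 351 = 702
    O-H: 2 × 458 = 916
    O=O: 1 × 517 = 517
    Σ(broken) = 7019 kJ
  Bonds formed (products):
    C-C: 2 × 337 = 674
    C-H: 8 × 421 = 3368
    C=O: 2 × 819 = 1638
    O-H: 4 × 458 = 1832
    Σ(formed) = 7512 kJ
  ΔH_1 = 7019 − 7512 = −493 kJ
Reaction 2:
  Bonds broken (reactants):
    N≡N: 1 × 976 = 976
    O=O: 1 × 517 = 517
    Σ(broken) = 1493 kJ
  Bonds formed (products):
    N=O: 2 × 598 = 1196
    Σ(formed) = 1196 kJ
  ΔH_2 = 1493 − 1196 = +297 kJ
ΔH_1 − ΔH_2 = −790 kJ, so reaction 1 has the more negative ΔH; |ΔH_1 − ΔH_2| = 790 kJ.

Reaction 1, by 790 kJ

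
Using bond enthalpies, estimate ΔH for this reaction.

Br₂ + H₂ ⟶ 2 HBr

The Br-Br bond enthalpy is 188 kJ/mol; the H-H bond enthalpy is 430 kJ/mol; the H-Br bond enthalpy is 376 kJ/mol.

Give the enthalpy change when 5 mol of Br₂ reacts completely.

Bonds broken (reactants):
  Br-Br: 1 × 188 = 188
  H-H: 1 × 430 = 430
  Σ(broken) = 618 kJ
Bonds formed (products):
  H-Br: 2 × 376 = 752
  Σ(formed) = 752 kJ
ΔH = Σ(broken) − Σ(formed) = 618 − 752 = −134 kJ
For 5× the reaction as written: 5 × (−134) = −670 kJ

ΔH = −670 kJ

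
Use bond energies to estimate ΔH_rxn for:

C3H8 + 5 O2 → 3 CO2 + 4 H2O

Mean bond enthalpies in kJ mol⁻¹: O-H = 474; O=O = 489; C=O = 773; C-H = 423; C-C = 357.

ΔH ≈ −1887 kJ

Bonds broken (reactants):
  C-C: 2 × 357 = 714
  C-H: 8 × 423 = 3384
  O=O: 5 × 489 = 2445
  Σ(broken) = 6543 kJ
Bonds formed (products):
  C=O: 6 × 773 = 4638
  O-H: 8 × 474 = 3792
  Σ(formed) = 8430 kJ
ΔH = Σ(broken) − Σ(formed) = 6543 − 8430 = −1887 kJ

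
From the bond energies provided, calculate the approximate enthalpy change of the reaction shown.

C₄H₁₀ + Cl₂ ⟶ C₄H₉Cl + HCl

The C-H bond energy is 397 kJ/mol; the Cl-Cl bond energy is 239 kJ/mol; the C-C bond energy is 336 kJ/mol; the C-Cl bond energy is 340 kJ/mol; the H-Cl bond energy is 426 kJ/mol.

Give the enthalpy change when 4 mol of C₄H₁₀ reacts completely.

Bonds broken (reactants):
  C-C: 3 × 336 = 1008
  C-H: 10 × 397 = 3970
  Cl-Cl: 1 × 239 = 239
  Σ(broken) = 5217 kJ
Bonds formed (products):
  C-C: 3 × 336 = 1008
  C-Cl: 1 × 340 = 340
  C-H: 9 × 397 = 3573
  H-Cl: 1 × 426 = 426
  Σ(formed) = 5347 kJ
ΔH = Σ(broken) − Σ(formed) = 5217 − 5347 = −130 kJ
For 4× the reaction as written: 4 × (−130) = −520 kJ

ΔH = −520 kJ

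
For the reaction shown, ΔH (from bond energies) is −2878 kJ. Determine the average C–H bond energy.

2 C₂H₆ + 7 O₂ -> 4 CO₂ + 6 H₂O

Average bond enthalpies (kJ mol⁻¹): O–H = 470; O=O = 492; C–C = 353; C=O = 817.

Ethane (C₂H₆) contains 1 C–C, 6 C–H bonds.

D(C–H) ≈ 429 kJ/mol

Let D be the C–H bond energy.
Σ(broken) = 2×353 + 12×D + 7×492 = 4150 + 12D
Σ(formed) = 8×817 + 12×470 = 12176
ΔH = Σ(broken) − Σ(formed) = (4150 + 12D) − (12176) = −8026 + 12D
Setting this equal to −2878 kJ gives 12D = 5148, so D = 429 kJ/mol.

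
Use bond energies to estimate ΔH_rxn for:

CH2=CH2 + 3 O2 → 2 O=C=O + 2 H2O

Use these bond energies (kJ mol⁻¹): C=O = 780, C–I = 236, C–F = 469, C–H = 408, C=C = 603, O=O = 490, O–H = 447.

ΔH ≈ −1203 kJ

Bonds broken (reactants):
  C–H: 4 × 408 = 1632
  C=C: 1 × 603 = 603
  O=O: 3 × 490 = 1470
  Σ(broken) = 3705 kJ
Bonds formed (products):
  C=O: 4 × 780 = 3120
  O–H: 4 × 447 = 1788
  Σ(formed) = 4908 kJ
ΔH = Σ(broken) − Σ(formed) = 3705 − 4908 = −1203 kJ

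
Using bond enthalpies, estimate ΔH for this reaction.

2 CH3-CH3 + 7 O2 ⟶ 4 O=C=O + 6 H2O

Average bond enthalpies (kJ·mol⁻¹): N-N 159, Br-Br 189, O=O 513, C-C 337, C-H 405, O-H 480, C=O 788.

Bonds broken (reactants):
  C-C: 2 × 337 = 674
  C-H: 12 × 405 = 4860
  O=O: 7 × 513 = 3591
  Σ(broken) = 9125 kJ
Bonds formed (products):
  C=O: 8 × 788 = 6304
  O-H: 12 × 480 = 5760
  Σ(formed) = 12064 kJ
ΔH = Σ(broken) − Σ(formed) = 9125 − 12064 = −2939 kJ

ΔH ≈ −2939 kJ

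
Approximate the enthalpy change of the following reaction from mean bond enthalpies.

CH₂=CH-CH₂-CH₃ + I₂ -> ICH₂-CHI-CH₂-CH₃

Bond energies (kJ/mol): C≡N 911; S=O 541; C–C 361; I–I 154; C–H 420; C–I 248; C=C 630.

Bonds broken (reactants):
  C–C: 2 × 361 = 722
  C–H: 8 × 420 = 3360
  C=C: 1 × 630 = 630
  I–I: 1 × 154 = 154
  Σ(broken) = 4866 kJ
Bonds formed (products):
  C–C: 3 × 361 = 1083
  C–H: 8 × 420 = 3360
  C–I: 2 × 248 = 496
  Σ(formed) = 4939 kJ
ΔH = Σ(broken) − Σ(formed) = 4866 − 4939 = −73 kJ

ΔH ≈ −73 kJ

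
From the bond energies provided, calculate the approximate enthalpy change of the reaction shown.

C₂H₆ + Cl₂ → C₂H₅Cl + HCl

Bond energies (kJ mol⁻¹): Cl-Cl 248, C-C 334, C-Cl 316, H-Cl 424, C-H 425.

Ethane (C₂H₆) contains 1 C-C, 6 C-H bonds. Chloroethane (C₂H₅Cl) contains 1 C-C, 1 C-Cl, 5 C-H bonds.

Bonds broken (reactants):
  C-C: 1 × 334 = 334
  C-H: 6 × 425 = 2550
  Cl-Cl: 1 × 248 = 248
  Σ(broken) = 3132 kJ
Bonds formed (products):
  C-C: 1 × 334 = 334
  C-Cl: 1 × 316 = 316
  C-H: 5 × 425 = 2125
  H-Cl: 1 × 424 = 424
  Σ(formed) = 3199 kJ
ΔH = Σ(broken) − Σ(formed) = 3132 − 3199 = −67 kJ

ΔH ≈ −67 kJ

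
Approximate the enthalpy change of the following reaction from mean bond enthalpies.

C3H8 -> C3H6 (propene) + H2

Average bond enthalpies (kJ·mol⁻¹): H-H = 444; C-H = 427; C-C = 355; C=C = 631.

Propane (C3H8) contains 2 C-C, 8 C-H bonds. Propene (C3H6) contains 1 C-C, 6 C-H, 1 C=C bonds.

Bonds broken (reactants):
  C-C: 2 × 355 = 710
  C-H: 8 × 427 = 3416
  Σ(broken) = 4126 kJ
Bonds formed (products):
  C-C: 1 × 355 = 355
  C-H: 6 × 427 = 2562
  C=C: 1 × 631 = 631
  H-H: 1 × 444 = 444
  Σ(formed) = 3992 kJ
ΔH = Σ(broken) − Σ(formed) = 4126 − 3992 = +134 kJ

ΔH ≈ +134 kJ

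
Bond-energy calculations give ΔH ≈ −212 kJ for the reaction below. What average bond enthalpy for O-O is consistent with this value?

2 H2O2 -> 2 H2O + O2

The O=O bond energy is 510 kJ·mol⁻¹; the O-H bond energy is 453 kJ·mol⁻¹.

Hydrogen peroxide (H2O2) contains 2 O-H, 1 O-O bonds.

D(O-O) ≈ 149 kJ/mol

Let D be the O-O bond energy.
Σ(broken) = 4×453 + 2×D = 1812 + 2D
Σ(formed) = 4×453 + 1×510 = 2322
ΔH = Σ(broken) − Σ(formed) = (1812 + 2D) − (2322) = −510 + 2D
Setting this equal to −212 kJ gives 2D = 298, so D = 149 kJ/mol.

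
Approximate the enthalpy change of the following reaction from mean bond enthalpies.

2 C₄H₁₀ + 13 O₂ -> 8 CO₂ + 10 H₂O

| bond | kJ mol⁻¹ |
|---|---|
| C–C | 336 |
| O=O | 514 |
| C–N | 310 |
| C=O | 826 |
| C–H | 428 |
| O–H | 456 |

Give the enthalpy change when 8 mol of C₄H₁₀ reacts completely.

ΔH = −20312 kJ

Bonds broken (reactants):
  C–C: 6 × 336 = 2016
  C–H: 20 × 428 = 8560
  O=O: 13 × 514 = 6682
  Σ(broken) = 17258 kJ
Bonds formed (products):
  C=O: 16 × 826 = 13216
  O–H: 20 × 456 = 9120
  Σ(formed) = 22336 kJ
ΔH = Σ(broken) − Σ(formed) = 17258 − 22336 = −5078 kJ
For 4× the reaction as written: 4 × (−5078) = −20312 kJ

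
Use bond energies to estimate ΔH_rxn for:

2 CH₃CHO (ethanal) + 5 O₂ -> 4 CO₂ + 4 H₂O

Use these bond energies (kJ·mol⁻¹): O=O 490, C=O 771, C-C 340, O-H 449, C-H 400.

Bonds broken (reactants):
  C-C: 2 × 340 = 680
  C-H: 8 × 400 = 3200
  C=O: 2 × 771 = 1542
  O=O: 5 × 490 = 2450
  Σ(broken) = 7872 kJ
Bonds formed (products):
  C=O: 8 × 771 = 6168
  O-H: 8 × 449 = 3592
  Σ(formed) = 9760 kJ
ΔH = Σ(broken) − Σ(formed) = 7872 − 9760 = −1888 kJ

ΔH ≈ −1888 kJ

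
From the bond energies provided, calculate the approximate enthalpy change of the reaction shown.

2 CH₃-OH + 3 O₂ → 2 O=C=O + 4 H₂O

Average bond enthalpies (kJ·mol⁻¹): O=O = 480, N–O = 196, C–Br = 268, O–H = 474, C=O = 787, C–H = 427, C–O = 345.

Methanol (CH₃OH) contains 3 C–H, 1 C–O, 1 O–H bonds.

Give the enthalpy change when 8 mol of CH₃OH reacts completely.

ΔH = −5200 kJ

Bonds broken (reactants):
  C–H: 6 × 427 = 2562
  C–O: 2 × 345 = 690
  O–H: 2 × 474 = 948
  O=O: 3 × 480 = 1440
  Σ(broken) = 5640 kJ
Bonds formed (products):
  C=O: 4 × 787 = 3148
  O–H: 8 × 474 = 3792
  Σ(formed) = 6940 kJ
ΔH = Σ(broken) − Σ(formed) = 5640 − 6940 = −1300 kJ
For 4× the reaction as written: 4 × (−1300) = −5200 kJ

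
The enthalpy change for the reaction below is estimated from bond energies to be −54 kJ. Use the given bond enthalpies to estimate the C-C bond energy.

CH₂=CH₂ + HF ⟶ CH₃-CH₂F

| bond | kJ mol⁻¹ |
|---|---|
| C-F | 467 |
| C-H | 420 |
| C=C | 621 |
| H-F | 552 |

Let D be the C-C bond energy.
Σ(broken) = 4×420 + 1×621 + 1×552 = 2853
Σ(formed) = 1×D + 1×467 + 5×420 = 2567 + D
ΔH = Σ(broken) − Σ(formed) = (2853) − (2567 + D) = +286 − D
Setting this equal to −54 kJ gives D = 340 kJ/mol.

D(C-C) ≈ 340 kJ/mol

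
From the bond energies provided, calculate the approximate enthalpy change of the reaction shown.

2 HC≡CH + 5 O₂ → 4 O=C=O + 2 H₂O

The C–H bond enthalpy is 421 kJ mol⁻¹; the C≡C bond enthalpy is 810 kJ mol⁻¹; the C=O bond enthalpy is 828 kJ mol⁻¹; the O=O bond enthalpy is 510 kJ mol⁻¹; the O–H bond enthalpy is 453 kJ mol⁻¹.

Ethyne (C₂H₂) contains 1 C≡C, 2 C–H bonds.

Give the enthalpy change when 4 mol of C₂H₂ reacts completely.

ΔH = −5164 kJ

Bonds broken (reactants):
  C≡C: 2 × 810 = 1620
  C–H: 4 × 421 = 1684
  O=O: 5 × 510 = 2550
  Σ(broken) = 5854 kJ
Bonds formed (products):
  C=O: 8 × 828 = 6624
  O–H: 4 × 453 = 1812
  Σ(formed) = 8436 kJ
ΔH = Σ(broken) − Σ(formed) = 5854 − 8436 = −2582 kJ
For 2× the reaction as written: 2 × (−2582) = −5164 kJ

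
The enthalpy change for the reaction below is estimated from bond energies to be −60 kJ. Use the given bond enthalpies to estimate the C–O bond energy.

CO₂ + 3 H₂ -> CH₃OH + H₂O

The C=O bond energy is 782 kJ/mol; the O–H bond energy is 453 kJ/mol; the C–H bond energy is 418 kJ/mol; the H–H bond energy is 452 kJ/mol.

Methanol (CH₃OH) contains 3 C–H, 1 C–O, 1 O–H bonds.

D(C–O) ≈ 367 kJ/mol

Let D be the C–O bond energy.
Σ(broken) = 2×782 + 3×452 = 2920
Σ(formed) = 3×418 + 1×D + 3×453 = 2613 + D
ΔH = Σ(broken) − Σ(formed) = (2920) − (2613 + D) = +307 − D
Setting this equal to −60 kJ gives D = 367 kJ/mol.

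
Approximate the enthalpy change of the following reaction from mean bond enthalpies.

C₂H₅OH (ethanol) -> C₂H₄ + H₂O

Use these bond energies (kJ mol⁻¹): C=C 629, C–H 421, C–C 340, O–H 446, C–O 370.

Bonds broken (reactants):
  C–C: 1 × 340 = 340
  C–H: 5 × 421 = 2105
  C–O: 1 × 370 = 370
  O–H: 1 × 446 = 446
  Σ(broken) = 3261 kJ
Bonds formed (products):
  C–H: 4 × 421 = 1684
  C=C: 1 × 629 = 629
  O–H: 2 × 446 = 892
  Σ(formed) = 3205 kJ
ΔH = Σ(broken) − Σ(formed) = 3261 − 3205 = +56 kJ

ΔH ≈ +56 kJ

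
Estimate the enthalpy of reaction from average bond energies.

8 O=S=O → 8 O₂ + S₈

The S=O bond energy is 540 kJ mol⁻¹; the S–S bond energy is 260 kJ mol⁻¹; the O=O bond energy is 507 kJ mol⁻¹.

Bonds broken (reactants):
  S=O: 16 × 540 = 8640
  Σ(broken) = 8640 kJ
Bonds formed (products):
  O=O: 8 × 507 = 4056
  S–S: 8 × 260 = 2080
  Σ(formed) = 6136 kJ
ΔH = Σ(broken) − Σ(formed) = 8640 − 6136 = +2504 kJ

ΔH ≈ +2504 kJ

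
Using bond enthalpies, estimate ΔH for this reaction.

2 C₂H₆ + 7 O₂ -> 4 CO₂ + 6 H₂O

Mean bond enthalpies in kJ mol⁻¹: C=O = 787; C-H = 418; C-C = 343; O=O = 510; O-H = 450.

ΔH ≈ −2424 kJ

Bonds broken (reactants):
  C-C: 2 × 343 = 686
  C-H: 12 × 418 = 5016
  O=O: 7 × 510 = 3570
  Σ(broken) = 9272 kJ
Bonds formed (products):
  C=O: 8 × 787 = 6296
  O-H: 12 × 450 = 5400
  Σ(formed) = 11696 kJ
ΔH = Σ(broken) − Σ(formed) = 9272 − 11696 = −2424 kJ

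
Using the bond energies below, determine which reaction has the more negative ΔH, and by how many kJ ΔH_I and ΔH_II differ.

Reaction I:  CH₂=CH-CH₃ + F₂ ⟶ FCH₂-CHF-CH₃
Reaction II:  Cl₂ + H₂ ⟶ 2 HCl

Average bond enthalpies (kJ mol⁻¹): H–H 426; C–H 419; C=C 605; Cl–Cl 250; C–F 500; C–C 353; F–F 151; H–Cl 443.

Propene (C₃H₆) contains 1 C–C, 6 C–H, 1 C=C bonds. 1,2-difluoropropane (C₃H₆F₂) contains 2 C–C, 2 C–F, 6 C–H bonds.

Reaction I:
  Bonds broken (reactants):
    C–C: 1 × 353 = 353
    C–H: 6 × 419 = 2514
    C=C: 1 × 605 = 605
    F–F: 1 × 151 = 151
    Σ(broken) = 3623 kJ
  Bonds formed (products):
    C–C: 2 × 353 = 706
    C–F: 2 × 500 = 1000
    C–H: 6 × 419 = 2514
    Σ(formed) = 4220 kJ
  ΔH_I = 3623 − 4220 = −597 kJ
Reaction II:
  Bonds broken (reactants):
    Cl–Cl: 1 × 250 = 250
    H–H: 1 × 426 = 426
    Σ(broken) = 676 kJ
  Bonds formed (products):
    H–Cl: 2 × 443 = 886
    Σ(formed) = 886 kJ
  ΔH_II = 676 − 886 = −210 kJ
ΔH_I − ΔH_II = −387 kJ, so reaction I has the more negative ΔH; |ΔH_I − ΔH_II| = 387 kJ.

Reaction I, by 387 kJ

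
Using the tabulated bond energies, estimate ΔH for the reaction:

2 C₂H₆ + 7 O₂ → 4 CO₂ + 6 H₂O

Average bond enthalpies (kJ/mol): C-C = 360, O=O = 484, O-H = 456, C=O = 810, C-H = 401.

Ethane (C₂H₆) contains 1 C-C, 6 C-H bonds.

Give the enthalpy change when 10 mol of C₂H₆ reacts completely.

Bonds broken (reactants):
  C-C: 2 × 360 = 720
  C-H: 12 × 401 = 4812
  O=O: 7 × 484 = 3388
  Σ(broken) = 8920 kJ
Bonds formed (products):
  C=O: 8 × 810 = 6480
  O-H: 12 × 456 = 5472
  Σ(formed) = 11952 kJ
ΔH = Σ(broken) − Σ(formed) = 8920 − 11952 = −3032 kJ
For 5× the reaction as written: 5 × (−3032) = −15160 kJ

ΔH = −15160 kJ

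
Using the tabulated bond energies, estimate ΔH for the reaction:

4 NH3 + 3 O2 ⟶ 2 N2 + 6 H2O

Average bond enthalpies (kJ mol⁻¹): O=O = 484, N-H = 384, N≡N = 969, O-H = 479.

ΔH ≈ −1626 kJ

Bonds broken (reactants):
  N-H: 12 × 384 = 4608
  O=O: 3 × 484 = 1452
  Σ(broken) = 6060 kJ
Bonds formed (products):
  N≡N: 2 × 969 = 1938
  O-H: 12 × 479 = 5748
  Σ(formed) = 7686 kJ
ΔH = Σ(broken) − Σ(formed) = 6060 − 7686 = −1626 kJ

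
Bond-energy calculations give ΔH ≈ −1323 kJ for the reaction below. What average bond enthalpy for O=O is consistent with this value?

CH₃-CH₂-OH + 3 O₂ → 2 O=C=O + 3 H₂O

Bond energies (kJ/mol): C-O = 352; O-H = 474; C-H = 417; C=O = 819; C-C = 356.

Let D be the O=O bond energy.
Σ(broken) = 1×356 + 5×417 + 1×352 + 1×474 + 3×D = 3267 + 3D
Σ(formed) = 4×819 + 6×474 = 6120
ΔH = Σ(broken) − Σ(formed) = (3267 + 3D) − (6120) = −2853 + 3D
Setting this equal to −1323 kJ gives 3D = 1530, so D = 510 kJ/mol.

D(O=O) ≈ 510 kJ/mol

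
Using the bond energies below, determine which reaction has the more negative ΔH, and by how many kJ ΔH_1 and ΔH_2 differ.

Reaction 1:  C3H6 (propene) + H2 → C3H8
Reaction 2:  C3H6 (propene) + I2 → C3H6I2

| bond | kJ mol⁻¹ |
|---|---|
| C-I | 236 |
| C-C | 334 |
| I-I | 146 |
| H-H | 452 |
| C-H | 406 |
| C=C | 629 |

Reaction 1:
  Bonds broken (reactants):
    C-C: 1 × 334 = 334
    C-H: 6 × 406 = 2436
    C=C: 1 × 629 = 629
    H-H: 1 × 452 = 452
    Σ(broken) = 3851 kJ
  Bonds formed (products):
    C-C: 2 × 334 = 668
    C-H: 8 × 406 = 3248
    Σ(formed) = 3916 kJ
  ΔH_1 = 3851 − 3916 = −65 kJ
Reaction 2:
  Bonds broken (reactants):
    C-C: 1 × 334 = 334
    C-H: 6 × 406 = 2436
    C=C: 1 × 629 = 629
    I-I: 1 × 146 = 146
    Σ(broken) = 3545 kJ
  Bonds formed (products):
    C-C: 2 × 334 = 668
    C-H: 6 × 406 = 2436
    C-I: 2 × 236 = 472
    Σ(formed) = 3576 kJ
  ΔH_2 = 3545 − 3576 = −31 kJ
ΔH_1 − ΔH_2 = −34 kJ, so reaction 1 has the more negative ΔH; |ΔH_1 − ΔH_2| = 34 kJ.

Reaction 1, by 34 kJ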